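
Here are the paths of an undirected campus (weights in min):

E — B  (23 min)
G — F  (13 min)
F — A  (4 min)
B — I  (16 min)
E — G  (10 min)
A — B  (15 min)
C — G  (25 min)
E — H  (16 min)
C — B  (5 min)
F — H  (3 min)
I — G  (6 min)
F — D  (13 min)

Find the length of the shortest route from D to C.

37 min

Compare a few routes:
D - F - G - C: 13+13+25 = 51
D - F - G - I - B - C: 13+13+6+16+5 = 53
D - F - A - B - C: 13+4+15+5 = 37
The minimum is 37 min via D - F - A - B - C.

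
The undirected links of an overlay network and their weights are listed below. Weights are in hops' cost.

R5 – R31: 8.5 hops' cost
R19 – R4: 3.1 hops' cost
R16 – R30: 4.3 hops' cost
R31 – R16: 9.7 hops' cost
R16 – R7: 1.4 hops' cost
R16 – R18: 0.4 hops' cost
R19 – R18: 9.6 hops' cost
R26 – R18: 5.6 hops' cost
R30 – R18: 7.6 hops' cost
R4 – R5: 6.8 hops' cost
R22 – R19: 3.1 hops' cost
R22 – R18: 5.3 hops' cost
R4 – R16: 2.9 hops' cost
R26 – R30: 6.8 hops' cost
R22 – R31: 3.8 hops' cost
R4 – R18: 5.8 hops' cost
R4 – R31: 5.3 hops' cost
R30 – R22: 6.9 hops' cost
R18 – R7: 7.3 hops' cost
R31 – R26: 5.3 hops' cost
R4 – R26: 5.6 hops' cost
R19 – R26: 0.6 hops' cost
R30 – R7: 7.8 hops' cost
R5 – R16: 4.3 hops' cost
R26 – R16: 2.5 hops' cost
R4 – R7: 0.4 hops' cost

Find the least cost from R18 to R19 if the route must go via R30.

Shortest R18→R30: R18–R16–R30 = 4.7
Best R30 to R19: R30–R26–R19 costing 7.4
Total via R30: 4.7 + 7.4 = 12.1 hops' cost.

12.1 hops' cost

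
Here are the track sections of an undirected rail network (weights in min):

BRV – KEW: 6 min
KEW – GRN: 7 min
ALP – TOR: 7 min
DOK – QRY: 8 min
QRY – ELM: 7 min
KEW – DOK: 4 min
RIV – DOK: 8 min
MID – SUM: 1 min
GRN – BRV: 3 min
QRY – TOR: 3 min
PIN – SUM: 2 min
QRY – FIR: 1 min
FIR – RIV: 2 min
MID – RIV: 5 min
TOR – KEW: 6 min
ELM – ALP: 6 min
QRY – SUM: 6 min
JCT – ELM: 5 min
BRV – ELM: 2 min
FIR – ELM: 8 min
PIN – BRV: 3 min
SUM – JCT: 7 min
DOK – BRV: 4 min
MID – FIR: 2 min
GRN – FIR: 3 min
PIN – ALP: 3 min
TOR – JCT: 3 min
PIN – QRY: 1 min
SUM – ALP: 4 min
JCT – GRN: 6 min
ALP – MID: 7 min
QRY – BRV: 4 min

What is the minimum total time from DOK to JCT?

11 min

Enumerating some paths:
DOK - BRV - ELM - JCT: 4+2+5 = 11
DOK - BRV - GRN - JCT: 4+3+6 = 13
DOK - KEW - TOR - JCT: 4+6+3 = 13
The minimum is 11 min via DOK - BRV - ELM - JCT.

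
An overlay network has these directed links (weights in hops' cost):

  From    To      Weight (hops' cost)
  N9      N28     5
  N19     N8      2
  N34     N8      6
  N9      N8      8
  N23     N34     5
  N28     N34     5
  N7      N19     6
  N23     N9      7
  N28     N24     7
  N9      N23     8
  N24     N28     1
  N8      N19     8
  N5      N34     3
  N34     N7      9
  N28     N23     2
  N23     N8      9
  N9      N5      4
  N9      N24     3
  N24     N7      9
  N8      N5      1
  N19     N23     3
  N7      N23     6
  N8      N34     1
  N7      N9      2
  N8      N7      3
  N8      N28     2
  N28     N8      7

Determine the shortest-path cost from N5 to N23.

Enumerating some paths:
N5–N34–N8–N28–N23: 3+6+2+2 = 13
N5–N34–N7–N23: 3+9+6 = 18
N5–N34–N8–N7–N23: 3+6+3+6 = 18
Cheapest is N5–N34–N8–N28–N23 at 13 hops' cost.

13 hops' cost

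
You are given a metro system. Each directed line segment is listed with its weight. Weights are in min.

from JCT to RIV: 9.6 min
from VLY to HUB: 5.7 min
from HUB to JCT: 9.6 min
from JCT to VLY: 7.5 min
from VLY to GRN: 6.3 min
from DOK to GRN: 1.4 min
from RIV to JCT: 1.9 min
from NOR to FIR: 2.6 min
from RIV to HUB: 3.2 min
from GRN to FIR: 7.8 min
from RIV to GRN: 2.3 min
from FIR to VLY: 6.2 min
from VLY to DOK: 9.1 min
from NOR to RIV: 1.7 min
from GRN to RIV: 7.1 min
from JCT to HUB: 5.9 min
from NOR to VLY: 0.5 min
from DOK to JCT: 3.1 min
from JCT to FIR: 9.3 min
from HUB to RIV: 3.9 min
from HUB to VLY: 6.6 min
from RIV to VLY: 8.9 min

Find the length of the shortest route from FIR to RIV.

15.8 min

Compare a few routes:
FIR–VLY–HUB–RIV: 6.2+5.7+3.9 = 15.8
FIR–VLY–GRN–RIV: 6.2+6.3+7.1 = 19.6
The minimum is 15.8 min via FIR–VLY–HUB–RIV.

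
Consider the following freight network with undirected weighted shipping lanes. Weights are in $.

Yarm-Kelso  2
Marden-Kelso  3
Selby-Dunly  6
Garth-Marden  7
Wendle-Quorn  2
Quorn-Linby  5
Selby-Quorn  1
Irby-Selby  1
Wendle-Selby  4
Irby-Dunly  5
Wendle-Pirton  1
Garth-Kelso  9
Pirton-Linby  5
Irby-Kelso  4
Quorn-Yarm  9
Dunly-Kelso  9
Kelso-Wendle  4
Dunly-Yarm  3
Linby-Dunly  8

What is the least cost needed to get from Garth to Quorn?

Enumerating some paths:
Garth–Marden–Kelso–Wendle–Quorn: 7+3+4+2 = 16
Garth–Kelso–Wendle–Quorn: 9+4+2 = 15
Garth–Marden–Kelso–Irby–Selby–Quorn: 7+3+4+1+1 = 16
Cheapest is Garth–Kelso–Wendle–Quorn at $15.

$15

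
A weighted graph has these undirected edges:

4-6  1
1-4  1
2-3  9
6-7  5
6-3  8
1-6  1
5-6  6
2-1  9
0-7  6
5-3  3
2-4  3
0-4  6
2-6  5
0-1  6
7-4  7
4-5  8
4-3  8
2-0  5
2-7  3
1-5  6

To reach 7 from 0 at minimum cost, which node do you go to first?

7

Candidate routes:
0–7: 6 = 6
0–2–7: 5+3 = 8
0–1–6–7: 6+1+5 = 12
The minimum is 6 via 0–7.
So from 0 the first move is to 7.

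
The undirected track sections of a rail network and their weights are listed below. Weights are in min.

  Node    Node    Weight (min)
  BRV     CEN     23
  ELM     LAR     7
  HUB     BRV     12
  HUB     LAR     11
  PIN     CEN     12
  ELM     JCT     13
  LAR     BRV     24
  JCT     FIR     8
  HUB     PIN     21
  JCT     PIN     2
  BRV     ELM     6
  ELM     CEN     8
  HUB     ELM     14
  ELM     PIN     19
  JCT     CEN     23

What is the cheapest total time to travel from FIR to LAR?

28 min

Running Dijkstra from FIR:
FIR: 0
JCT: 8  (via FIR)
PIN: 10  (via JCT)
ELM: 21  (via JCT)
CEN: 22  (via PIN)
BRV: 27  (via ELM)
LAR: 28  (via ELM)
Shortest route: FIR → JCT → ELM → LAR = 28 min.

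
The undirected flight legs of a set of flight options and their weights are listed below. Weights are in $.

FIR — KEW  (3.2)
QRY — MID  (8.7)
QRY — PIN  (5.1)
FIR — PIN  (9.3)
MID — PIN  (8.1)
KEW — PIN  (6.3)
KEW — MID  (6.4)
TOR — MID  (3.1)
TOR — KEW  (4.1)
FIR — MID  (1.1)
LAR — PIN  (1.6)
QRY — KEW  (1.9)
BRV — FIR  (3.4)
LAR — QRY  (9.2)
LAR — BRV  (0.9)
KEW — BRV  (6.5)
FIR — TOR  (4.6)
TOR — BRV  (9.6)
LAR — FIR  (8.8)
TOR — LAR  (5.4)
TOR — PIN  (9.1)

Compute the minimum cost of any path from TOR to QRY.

Enumerating some paths:
TOR - FIR - KEW - QRY: 4.6+3.2+1.9 = 9.7
TOR - MID - FIR - KEW - QRY: 3.1+1.1+3.2+1.9 = 9.3
TOR - KEW - QRY: 4.1+1.9 = 6
The minimum is $6 via TOR - KEW - QRY.

$6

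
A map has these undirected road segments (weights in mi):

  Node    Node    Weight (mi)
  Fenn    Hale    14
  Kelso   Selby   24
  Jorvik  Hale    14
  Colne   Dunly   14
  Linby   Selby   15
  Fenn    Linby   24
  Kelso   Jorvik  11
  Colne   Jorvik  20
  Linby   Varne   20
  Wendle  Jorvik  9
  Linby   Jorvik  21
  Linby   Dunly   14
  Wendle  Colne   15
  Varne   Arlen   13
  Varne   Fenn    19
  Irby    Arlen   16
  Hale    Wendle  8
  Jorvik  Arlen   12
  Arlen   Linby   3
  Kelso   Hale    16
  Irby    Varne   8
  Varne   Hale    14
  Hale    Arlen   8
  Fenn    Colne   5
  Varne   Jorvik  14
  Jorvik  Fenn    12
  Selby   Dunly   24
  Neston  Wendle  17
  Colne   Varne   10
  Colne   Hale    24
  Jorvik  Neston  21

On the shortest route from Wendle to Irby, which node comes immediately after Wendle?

Compare a few routes:
Wendle–Jorvik–Varne–Irby: 9+14+8 = 31
Wendle–Hale–Varne–Irby: 8+14+8 = 30
Wendle–Hale–Arlen–Irby: 8+8+16 = 32
The minimum is 30 mi via Wendle–Hale–Varne–Irby.
So from Wendle the first move is to Hale.

Hale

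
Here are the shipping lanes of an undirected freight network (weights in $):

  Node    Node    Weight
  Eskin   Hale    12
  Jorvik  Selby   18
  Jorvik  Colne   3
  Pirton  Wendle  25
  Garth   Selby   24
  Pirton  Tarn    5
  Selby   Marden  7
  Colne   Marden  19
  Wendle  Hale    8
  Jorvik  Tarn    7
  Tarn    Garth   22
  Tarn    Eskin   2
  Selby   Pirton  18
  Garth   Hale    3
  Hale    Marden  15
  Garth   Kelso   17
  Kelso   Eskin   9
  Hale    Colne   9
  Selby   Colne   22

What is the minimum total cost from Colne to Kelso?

$21

Compare a few routes:
Colne - Hale - Garth - Kelso: 9+3+17 = 29
Colne - Jorvik - Tarn - Eskin - Kelso: 3+7+2+9 = 21
Colne - Hale - Eskin - Kelso: 9+12+9 = 30
Cheapest is Colne - Jorvik - Tarn - Eskin - Kelso at $21.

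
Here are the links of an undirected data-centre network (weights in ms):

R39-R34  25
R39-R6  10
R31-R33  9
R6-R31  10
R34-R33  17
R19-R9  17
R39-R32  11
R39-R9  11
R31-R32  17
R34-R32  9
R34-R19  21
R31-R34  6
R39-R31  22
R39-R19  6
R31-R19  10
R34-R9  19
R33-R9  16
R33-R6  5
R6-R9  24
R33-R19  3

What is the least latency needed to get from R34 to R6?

16 ms

Shortest distances from R34:
R34: 0
R31: 6  (via R34)
R32: 9  (via R34)
R33: 15  (via R31)
R6: 16  (via R31)
Shortest route: R34–R31–R6 = 16 ms.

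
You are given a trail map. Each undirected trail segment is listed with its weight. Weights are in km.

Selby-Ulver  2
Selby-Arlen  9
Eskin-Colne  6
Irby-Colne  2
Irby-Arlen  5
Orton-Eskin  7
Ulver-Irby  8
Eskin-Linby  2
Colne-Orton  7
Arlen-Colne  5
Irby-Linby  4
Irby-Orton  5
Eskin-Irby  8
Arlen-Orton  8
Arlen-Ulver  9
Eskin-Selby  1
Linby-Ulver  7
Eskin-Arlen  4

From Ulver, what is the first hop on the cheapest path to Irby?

Enumerating some paths:
Ulver → Irby: 8 = 8
Ulver → Selby → Eskin → Linby → Irby: 2+1+2+4 = 9
The minimum is 8 km via Ulver → Irby.
So from Ulver the first move is to Irby.

Irby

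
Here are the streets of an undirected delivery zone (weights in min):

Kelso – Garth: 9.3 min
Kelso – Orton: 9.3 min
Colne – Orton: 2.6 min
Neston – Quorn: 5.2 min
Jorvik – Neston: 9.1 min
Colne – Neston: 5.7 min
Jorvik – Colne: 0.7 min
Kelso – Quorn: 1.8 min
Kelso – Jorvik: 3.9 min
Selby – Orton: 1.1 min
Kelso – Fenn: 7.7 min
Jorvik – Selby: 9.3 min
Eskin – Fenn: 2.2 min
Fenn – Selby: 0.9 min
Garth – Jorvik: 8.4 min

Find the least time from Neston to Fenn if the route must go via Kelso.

14.7 min

Best Neston to Kelso: Neston–Quorn–Kelso costing 7
Shortest Kelso→Fenn: Kelso–Fenn = 7.7
Total via Kelso: 7 + 7.7 = 14.7 min.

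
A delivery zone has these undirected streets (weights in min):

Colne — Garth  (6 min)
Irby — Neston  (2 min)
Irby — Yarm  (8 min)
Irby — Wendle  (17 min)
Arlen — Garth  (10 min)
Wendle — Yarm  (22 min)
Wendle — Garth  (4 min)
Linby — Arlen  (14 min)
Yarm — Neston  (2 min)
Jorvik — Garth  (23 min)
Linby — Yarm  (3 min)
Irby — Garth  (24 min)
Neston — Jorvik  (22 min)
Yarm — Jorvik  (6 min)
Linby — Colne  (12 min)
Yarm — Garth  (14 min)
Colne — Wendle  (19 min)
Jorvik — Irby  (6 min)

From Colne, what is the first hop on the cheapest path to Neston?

Candidate routes:
Colne → Garth → Yarm → Neston: 6+14+2 = 22
Colne → Linby → Yarm → Neston: 12+3+2 = 17
Colne → Linby → Yarm → Irby → Neston: 12+3+8+2 = 25
The minimum is 17 min via Colne → Linby → Yarm → Neston.
So from Colne the first move is to Linby.

Linby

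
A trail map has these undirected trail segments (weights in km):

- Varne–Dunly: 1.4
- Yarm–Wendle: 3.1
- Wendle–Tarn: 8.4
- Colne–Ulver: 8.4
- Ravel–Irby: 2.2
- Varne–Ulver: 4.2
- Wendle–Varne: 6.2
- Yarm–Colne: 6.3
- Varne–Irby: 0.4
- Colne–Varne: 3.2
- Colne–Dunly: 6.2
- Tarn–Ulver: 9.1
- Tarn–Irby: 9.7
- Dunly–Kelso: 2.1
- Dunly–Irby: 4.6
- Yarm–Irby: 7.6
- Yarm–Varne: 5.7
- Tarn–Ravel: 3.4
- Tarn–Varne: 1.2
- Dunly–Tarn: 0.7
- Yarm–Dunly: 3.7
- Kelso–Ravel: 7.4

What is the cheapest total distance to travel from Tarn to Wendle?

7.4 km

Candidate routes:
Tarn → Varne → Wendle: 1.2+6.2 = 7.4
Tarn → Dunly → Varne → Wendle: 0.7+1.4+6.2 = 8.3
Tarn → Dunly → Yarm → Wendle: 0.7+3.7+3.1 = 7.5
The minimum is 7.4 km via Tarn → Varne → Wendle.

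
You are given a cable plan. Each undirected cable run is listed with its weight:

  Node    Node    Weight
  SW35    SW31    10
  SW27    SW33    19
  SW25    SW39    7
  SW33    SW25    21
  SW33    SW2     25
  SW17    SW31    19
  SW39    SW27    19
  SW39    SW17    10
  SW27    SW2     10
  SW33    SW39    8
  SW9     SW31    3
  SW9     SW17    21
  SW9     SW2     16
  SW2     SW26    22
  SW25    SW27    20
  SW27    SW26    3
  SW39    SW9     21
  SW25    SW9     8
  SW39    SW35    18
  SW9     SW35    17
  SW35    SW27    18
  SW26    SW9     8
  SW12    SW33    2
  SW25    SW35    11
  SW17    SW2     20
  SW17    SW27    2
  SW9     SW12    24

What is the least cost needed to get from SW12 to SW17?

20

Running Dijkstra from SW12:
SW12: 0
SW33: 2  (via SW12)
SW39: 10  (via SW33)
SW25: 17  (via SW39)
SW17: 20  (via SW39)
Shortest route: SW12–SW33–SW39–SW17 = 20.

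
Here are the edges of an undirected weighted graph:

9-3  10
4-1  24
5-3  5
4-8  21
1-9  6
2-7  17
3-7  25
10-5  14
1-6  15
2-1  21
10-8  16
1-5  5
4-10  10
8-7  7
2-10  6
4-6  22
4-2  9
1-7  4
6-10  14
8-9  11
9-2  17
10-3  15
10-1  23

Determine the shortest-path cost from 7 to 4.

26

Settle nodes by increasing distance from 7:
7: 0
1: 4  (via 7)
8: 7  (via 7)
5: 9  (via 1)
9: 10  (via 1)
3: 14  (via 5)
2: 17  (via 7)
6: 19  (via 1)
10: 23  (via 8)
4: 26  (via 2)
Shortest route: 7–2–4 = 26.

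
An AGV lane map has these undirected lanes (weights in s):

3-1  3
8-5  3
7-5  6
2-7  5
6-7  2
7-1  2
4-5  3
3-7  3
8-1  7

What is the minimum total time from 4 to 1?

Running Dijkstra from 4:
4: 0
5: 3  (via 4)
8: 6  (via 5)
7: 9  (via 5)
1: 11  (via 7)
Shortest route: 4–5–7–1 = 11 s.

11 s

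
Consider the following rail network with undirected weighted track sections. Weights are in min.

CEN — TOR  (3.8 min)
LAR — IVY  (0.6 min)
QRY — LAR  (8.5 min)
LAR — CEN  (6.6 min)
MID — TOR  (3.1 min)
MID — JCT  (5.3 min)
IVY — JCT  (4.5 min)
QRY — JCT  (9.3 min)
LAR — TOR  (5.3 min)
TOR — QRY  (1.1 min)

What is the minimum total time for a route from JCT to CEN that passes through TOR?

Shortest JCT→TOR: JCT–MID–TOR = 8.4
Best TOR to CEN: TOR–CEN costing 3.8
Total via TOR: 8.4 + 3.8 = 12.2 min.

12.2 min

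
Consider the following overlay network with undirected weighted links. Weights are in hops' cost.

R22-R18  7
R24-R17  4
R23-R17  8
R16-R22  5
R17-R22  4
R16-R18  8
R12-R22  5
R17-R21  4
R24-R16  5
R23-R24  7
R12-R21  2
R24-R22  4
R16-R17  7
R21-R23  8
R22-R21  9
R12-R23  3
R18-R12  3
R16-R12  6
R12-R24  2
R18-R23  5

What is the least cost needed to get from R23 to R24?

5 hops' cost

Shortest distances from R23:
R23: 0
R12: 3  (via R23)
R24: 5  (via R12)
Shortest route: R23 → R12 → R24 = 5 hops' cost.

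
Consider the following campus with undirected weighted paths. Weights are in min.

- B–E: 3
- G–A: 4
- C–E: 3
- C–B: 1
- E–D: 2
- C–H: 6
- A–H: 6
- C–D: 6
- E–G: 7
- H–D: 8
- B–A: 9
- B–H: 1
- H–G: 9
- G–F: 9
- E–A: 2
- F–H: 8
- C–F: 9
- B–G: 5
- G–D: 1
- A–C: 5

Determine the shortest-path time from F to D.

Shortest distances from F:
F: 0
H: 8  (via F)
B: 9  (via H)
C: 9  (via F)
G: 9  (via F)
D: 10  (via G)
Shortest route: F–G–D = 10 min.

10 min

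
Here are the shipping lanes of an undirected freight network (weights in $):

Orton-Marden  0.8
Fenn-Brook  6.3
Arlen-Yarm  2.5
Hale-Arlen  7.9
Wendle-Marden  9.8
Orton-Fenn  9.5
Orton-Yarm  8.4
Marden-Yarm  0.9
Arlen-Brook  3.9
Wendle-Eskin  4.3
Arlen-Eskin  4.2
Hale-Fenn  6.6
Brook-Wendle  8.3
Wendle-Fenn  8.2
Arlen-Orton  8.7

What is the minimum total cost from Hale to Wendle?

$14.8

Running Dijkstra from Hale:
Hale: 0
Fenn: 6.6  (via Hale)
Arlen: 7.9  (via Hale)
Yarm: 10.4  (via Arlen)
Marden: 11.3  (via Yarm)
Brook: 11.8  (via Arlen)
Orton: 12.1  (via Marden)
Eskin: 12.1  (via Arlen)
Wendle: 14.8  (via Fenn)
Shortest route: Hale → Fenn → Wendle = $14.8.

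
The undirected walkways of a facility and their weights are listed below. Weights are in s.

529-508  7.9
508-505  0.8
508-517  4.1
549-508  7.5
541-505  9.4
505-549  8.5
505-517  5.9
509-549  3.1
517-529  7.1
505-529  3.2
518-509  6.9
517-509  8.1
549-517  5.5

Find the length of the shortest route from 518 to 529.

21.5 s

Running Dijkstra from 518:
518: 0
509: 6.9  (via 518)
549: 10  (via 509)
517: 15  (via 509)
508: 17.5  (via 549)
505: 18.3  (via 508)
529: 21.5  (via 505)
Shortest route: 518 → 509 → 549 → 508 → 505 → 529 = 21.5 s.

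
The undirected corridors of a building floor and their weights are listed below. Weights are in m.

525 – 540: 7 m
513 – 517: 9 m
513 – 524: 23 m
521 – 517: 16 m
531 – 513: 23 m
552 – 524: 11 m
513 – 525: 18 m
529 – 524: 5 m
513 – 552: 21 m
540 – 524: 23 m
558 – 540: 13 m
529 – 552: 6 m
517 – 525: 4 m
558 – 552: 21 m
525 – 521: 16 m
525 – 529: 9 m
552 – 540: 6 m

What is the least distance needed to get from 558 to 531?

Shortest distances from 558:
558: 0
540: 13  (via 558)
552: 19  (via 540)
525: 20  (via 540)
517: 24  (via 525)
529: 25  (via 552)
524: 30  (via 552)
513: 33  (via 517)
521: 36  (via 525)
531: 56  (via 513)
Shortest route: 558 → 540 → 525 → 517 → 513 → 531 = 56 m.

56 m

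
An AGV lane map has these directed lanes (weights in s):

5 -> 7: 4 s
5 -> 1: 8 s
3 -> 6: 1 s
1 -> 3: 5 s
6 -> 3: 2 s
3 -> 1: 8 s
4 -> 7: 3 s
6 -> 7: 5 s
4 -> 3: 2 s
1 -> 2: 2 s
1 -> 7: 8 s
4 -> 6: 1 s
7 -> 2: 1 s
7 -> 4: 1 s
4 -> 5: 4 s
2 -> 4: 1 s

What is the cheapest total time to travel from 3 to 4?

Settle nodes by increasing distance from 3:
3: 0
6: 1  (via 3)
7: 6  (via 6)
2: 7  (via 7)
4: 7  (via 7)
Shortest route: 3–6–7–4 = 7 s.

7 s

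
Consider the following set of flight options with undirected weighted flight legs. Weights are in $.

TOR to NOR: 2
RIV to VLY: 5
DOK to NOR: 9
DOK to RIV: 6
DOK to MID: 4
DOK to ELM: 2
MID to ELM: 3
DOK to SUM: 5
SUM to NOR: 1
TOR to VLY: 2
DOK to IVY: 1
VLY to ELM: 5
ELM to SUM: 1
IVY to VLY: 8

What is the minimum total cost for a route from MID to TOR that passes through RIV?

Shortest MID→RIV: MID → DOK → RIV = 10
Shortest RIV→TOR: RIV → VLY → TOR = 7
Total via RIV: 10 + 7 = $17.

$17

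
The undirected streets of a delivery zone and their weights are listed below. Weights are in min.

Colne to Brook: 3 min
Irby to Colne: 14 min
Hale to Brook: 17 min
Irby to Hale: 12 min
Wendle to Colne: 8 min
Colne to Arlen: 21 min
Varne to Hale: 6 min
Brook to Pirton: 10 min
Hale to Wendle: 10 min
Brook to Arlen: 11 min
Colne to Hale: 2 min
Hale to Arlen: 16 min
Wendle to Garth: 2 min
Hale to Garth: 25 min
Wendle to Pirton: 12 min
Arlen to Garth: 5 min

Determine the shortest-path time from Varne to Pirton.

21 min

Shortest distances from Varne:
Varne: 0
Hale: 6  (via Varne)
Colne: 8  (via Hale)
Brook: 11  (via Colne)
Wendle: 16  (via Hale)
Garth: 18  (via Wendle)
Irby: 18  (via Hale)
Pirton: 21  (via Brook)
Shortest route: Varne → Hale → Colne → Brook → Pirton = 21 min.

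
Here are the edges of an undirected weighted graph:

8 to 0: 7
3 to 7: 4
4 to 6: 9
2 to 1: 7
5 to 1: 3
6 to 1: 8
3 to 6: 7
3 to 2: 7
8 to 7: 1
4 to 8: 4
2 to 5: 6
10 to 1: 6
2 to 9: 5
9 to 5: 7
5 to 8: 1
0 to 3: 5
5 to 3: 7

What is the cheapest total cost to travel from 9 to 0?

Running Dijkstra from 9:
9: 0
2: 5  (via 9)
5: 7  (via 9)
8: 8  (via 5)
7: 9  (via 8)
1: 10  (via 5)
3: 12  (via 2)
4: 12  (via 8)
0: 15  (via 8)
Shortest route: 9 → 5 → 8 → 0 = 15.

15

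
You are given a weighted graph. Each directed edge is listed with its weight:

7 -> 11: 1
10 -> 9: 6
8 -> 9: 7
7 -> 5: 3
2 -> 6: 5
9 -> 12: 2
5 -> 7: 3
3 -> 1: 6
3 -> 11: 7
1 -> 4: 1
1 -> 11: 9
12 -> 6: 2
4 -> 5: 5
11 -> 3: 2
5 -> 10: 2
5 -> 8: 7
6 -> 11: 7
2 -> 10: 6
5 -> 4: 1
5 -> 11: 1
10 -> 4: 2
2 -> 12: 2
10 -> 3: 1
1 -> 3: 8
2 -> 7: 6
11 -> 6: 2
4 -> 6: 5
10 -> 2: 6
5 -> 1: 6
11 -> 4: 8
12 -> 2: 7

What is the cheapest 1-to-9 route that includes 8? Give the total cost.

20

Shortest 1→8: 1 → 4 → 5 → 8 = 13
Best 8 to 9: 8 → 9 costing 7
Total via 8: 13 + 7 = 20.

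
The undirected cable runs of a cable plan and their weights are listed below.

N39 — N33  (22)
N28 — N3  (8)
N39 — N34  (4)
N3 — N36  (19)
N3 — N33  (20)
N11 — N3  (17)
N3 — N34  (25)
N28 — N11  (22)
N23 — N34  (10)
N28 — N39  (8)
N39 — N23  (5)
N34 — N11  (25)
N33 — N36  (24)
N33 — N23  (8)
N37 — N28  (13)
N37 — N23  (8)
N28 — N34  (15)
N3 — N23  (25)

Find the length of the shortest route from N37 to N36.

Shortest distances from N37:
N37: 0
N23: 8  (via N37)
N28: 13  (via N37)
N39: 13  (via N23)
N33: 16  (via N23)
N34: 17  (via N39)
N3: 21  (via N28)
N11: 35  (via N28)
N36: 40  (via N33)
Shortest route: N37 → N23 → N33 → N36 = 40.

40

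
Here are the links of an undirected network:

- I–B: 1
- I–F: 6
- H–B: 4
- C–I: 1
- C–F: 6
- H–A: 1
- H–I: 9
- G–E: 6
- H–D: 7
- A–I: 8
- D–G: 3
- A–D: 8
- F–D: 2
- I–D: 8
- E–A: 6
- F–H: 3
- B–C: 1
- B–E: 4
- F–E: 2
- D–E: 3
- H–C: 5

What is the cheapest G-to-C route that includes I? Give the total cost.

12

Shortest G→I: G → D → I = 11
Best I to C: I → C costing 1
Total via I: 11 + 1 = 12.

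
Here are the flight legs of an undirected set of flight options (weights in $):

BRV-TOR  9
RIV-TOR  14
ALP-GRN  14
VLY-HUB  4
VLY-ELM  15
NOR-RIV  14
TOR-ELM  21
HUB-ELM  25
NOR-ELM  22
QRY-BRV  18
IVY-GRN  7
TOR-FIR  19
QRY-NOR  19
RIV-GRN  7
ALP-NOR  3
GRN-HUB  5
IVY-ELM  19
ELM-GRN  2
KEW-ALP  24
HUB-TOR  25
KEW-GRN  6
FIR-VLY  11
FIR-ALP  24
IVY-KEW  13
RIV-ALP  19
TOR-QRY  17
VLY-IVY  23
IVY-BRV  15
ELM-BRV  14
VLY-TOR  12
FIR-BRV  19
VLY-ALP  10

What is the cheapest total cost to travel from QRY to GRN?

$34

Settle nodes by increasing distance from QRY:
QRY: 0
TOR: 17  (via QRY)
BRV: 18  (via QRY)
NOR: 19  (via QRY)
ALP: 22  (via NOR)
VLY: 29  (via TOR)
RIV: 31  (via TOR)
ELM: 32  (via BRV)
IVY: 33  (via BRV)
HUB: 33  (via VLY)
GRN: 34  (via ELM)
Shortest route: QRY–BRV–ELM–GRN = $34.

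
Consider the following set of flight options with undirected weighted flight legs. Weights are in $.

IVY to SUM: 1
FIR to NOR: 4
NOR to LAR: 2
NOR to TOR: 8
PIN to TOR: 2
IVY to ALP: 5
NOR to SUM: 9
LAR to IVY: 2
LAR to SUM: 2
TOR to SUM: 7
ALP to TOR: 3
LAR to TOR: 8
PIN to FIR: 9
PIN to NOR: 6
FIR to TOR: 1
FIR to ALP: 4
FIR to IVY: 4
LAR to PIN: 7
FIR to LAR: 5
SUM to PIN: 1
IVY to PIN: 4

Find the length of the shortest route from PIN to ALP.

$5

Running Dijkstra from PIN:
PIN: 0
SUM: 1  (via PIN)
TOR: 2  (via PIN)
IVY: 2  (via SUM)
FIR: 3  (via TOR)
LAR: 3  (via SUM)
ALP: 5  (via TOR)
Shortest route: PIN–TOR–ALP = $5.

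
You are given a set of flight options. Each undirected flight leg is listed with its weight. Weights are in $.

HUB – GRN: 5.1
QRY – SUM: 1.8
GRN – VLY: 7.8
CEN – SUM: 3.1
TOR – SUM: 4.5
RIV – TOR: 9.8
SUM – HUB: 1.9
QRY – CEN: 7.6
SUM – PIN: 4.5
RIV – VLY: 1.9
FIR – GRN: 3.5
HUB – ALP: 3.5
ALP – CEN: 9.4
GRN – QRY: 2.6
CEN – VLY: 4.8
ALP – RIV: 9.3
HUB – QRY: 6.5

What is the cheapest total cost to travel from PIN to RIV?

$14.3

Enumerating some paths:
PIN → SUM → QRY → GRN → VLY → RIV: 4.5+1.8+2.6+7.8+1.9 = 18.6
PIN → SUM → CEN → VLY → RIV: 4.5+3.1+4.8+1.9 = 14.3
The minimum is $14.3 via PIN → SUM → CEN → VLY → RIV.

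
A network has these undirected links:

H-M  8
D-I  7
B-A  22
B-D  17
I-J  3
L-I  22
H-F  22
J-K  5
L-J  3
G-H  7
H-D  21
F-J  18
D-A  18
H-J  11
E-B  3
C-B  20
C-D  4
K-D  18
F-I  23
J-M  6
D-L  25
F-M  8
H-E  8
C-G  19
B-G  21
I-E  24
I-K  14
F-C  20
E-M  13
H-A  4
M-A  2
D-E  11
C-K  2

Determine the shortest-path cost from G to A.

11

Running Dijkstra from G:
G: 0
H: 7  (via G)
A: 11  (via H)
Shortest route: G–H–A = 11.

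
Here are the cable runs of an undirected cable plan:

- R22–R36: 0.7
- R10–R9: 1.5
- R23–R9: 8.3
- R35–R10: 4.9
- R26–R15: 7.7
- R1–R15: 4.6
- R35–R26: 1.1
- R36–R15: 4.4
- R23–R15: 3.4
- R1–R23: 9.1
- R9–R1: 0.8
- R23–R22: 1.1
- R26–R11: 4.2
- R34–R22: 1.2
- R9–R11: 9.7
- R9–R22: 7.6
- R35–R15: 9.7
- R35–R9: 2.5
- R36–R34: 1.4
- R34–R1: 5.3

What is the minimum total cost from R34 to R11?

Settle nodes by increasing distance from R34:
R34: 0
R22: 1.2  (via R34)
R36: 1.4  (via R34)
R23: 2.3  (via R22)
R1: 5.3  (via R34)
R15: 5.7  (via R23)
R9: 6.1  (via R1)
R10: 7.6  (via R9)
R35: 8.6  (via R9)
R26: 9.7  (via R35)
R11: 13.9  (via R26)
Shortest route: R34 → R1 → R9 → R35 → R26 → R11 = 13.9.

13.9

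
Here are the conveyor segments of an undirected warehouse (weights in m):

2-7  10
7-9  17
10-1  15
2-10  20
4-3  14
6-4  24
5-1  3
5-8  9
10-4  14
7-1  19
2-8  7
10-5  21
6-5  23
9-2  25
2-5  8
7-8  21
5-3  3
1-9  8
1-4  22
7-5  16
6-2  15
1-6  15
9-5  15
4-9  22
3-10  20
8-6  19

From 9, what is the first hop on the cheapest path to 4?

Compare a few routes:
9 → 1 → 4: 8+22 = 30
9 → 1 → 5 → 3 → 4: 8+3+3+14 = 28
9 → 4: 22 = 22
Cheapest is 9 → 4 at 22 m.
So from 9 the first move is to 4.

4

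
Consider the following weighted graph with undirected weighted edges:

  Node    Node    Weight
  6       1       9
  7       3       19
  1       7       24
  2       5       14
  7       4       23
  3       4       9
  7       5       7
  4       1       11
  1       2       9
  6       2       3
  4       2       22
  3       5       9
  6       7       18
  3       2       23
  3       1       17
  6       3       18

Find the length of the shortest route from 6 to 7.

18

Enumerating some paths:
6 → 1 → 7: 9+24 = 33
6 → 3 → 5 → 7: 18+9+7 = 34
6 → 7: 18 = 18
6 → 2 → 5 → 7: 3+14+7 = 24
Cheapest is 6 → 7 at 18.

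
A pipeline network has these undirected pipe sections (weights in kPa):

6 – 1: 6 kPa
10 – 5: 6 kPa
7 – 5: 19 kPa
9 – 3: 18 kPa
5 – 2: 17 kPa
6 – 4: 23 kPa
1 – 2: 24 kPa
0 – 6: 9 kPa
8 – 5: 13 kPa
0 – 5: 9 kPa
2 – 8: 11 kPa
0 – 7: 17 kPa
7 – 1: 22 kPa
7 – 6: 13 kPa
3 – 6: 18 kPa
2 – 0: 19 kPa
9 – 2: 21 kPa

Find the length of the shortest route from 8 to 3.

Compare a few routes:
8–2–0–6–3: 11+19+9+18 = 57
8–5–0–6–3: 13+9+9+18 = 49
8–2–9–3: 11+21+18 = 50
The minimum is 49 kPa via 8–5–0–6–3.

49 kPa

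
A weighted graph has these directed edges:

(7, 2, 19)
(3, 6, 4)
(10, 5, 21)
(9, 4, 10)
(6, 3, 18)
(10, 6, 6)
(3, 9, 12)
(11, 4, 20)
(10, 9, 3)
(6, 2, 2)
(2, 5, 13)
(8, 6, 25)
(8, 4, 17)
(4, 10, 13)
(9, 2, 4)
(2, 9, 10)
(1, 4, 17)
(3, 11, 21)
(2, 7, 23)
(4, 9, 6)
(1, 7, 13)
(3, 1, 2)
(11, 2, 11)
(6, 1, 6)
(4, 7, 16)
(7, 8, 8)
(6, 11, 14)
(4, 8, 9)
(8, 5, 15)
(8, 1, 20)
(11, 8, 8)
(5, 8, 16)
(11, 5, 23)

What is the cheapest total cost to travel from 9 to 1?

Candidate routes:
9–4–8–6–1: 10+9+25+6 = 50
9–4–8–1: 10+9+20 = 39
9–4–10–6–3–1: 10+13+6+18+2 = 49
9–4–10–6–1: 10+13+6+6 = 35
The minimum is 35 via 9–4–10–6–1.

35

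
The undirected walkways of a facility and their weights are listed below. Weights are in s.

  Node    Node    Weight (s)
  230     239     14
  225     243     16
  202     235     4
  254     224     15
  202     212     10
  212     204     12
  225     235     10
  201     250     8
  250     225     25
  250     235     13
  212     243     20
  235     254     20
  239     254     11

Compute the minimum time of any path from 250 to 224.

Settle nodes by increasing distance from 250:
250: 0
201: 8  (via 250)
235: 13  (via 250)
202: 17  (via 235)
225: 23  (via 235)
212: 27  (via 202)
254: 33  (via 235)
243: 39  (via 225)
204: 39  (via 212)
239: 44  (via 254)
224: 48  (via 254)
Shortest route: 250–235–254–224 = 48 s.

48 s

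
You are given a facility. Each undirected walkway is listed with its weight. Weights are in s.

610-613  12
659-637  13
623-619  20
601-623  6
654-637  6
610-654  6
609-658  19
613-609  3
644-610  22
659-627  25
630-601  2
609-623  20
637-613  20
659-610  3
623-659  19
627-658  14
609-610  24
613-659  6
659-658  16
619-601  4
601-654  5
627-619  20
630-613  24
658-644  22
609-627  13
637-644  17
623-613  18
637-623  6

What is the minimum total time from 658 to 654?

25 s

Compare a few routes:
658–609–613–659–610–654: 19+3+6+3+6 = 37
658–659–637–654: 16+13+6 = 35
658–609–613–610–654: 19+3+12+6 = 40
658–659–610–654: 16+3+6 = 25
The minimum is 25 s via 658–659–610–654.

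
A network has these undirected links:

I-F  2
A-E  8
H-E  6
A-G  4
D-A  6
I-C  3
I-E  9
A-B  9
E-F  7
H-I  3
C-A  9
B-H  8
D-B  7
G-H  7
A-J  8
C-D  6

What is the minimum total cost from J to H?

Running Dijkstra from J:
J: 0
A: 8  (via J)
G: 12  (via A)
D: 14  (via A)
E: 16  (via A)
B: 17  (via A)
C: 17  (via A)
H: 19  (via G)
Shortest route: J–A–G–H = 19.

19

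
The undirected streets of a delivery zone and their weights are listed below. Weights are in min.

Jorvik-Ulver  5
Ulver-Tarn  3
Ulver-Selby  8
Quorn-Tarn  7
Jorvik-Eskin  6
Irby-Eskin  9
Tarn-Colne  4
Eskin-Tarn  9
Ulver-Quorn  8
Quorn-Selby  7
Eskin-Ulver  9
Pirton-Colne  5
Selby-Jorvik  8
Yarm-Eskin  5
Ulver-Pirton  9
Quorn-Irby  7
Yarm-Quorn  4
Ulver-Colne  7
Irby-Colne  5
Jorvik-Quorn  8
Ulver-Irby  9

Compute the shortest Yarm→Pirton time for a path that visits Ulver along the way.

21 min

Best Yarm to Ulver: Yarm–Quorn–Ulver costing 12
Best Ulver to Pirton: Ulver–Pirton costing 9
Total via Ulver: 12 + 9 = 21 min.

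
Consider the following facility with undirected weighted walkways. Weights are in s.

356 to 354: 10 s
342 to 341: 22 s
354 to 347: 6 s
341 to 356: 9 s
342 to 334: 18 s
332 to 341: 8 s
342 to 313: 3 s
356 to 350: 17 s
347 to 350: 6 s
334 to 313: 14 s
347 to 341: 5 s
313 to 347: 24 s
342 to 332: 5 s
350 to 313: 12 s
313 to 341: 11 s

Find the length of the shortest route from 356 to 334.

34 s

Candidate routes:
356 → 341 → 313 → 334: 9+11+14 = 34
356 → 341 → 332 → 342 → 334: 9+8+5+18 = 40
356 → 341 → 332 → 342 → 313 → 334: 9+8+5+3+14 = 39
Cheapest is 356 → 341 → 313 → 334 at 34 s.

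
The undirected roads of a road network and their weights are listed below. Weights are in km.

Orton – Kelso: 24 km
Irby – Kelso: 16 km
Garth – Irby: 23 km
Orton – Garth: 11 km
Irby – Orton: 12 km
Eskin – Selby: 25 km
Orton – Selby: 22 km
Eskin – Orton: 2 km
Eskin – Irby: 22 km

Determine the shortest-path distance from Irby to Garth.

Shortest distances from Irby:
Irby: 0
Orton: 12  (via Irby)
Eskin: 14  (via Orton)
Kelso: 16  (via Irby)
Garth: 23  (via Irby)
Shortest route: Irby → Garth = 23 km.

23 km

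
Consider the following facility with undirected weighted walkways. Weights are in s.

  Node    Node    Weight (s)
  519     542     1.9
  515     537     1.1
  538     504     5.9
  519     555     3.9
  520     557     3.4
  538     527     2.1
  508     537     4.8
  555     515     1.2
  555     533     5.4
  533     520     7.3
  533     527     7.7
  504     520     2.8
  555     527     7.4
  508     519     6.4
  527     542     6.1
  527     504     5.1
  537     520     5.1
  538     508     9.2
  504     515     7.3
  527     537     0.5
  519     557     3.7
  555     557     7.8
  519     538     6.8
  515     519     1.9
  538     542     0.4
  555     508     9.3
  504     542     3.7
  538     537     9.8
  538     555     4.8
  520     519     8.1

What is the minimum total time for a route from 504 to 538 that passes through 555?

Shortest 504→555: 504–527–537–515–555 = 7.9
Best 555 to 538: 555–538 costing 4.8
Total via 555: 7.9 + 4.8 = 12.7 s.

12.7 s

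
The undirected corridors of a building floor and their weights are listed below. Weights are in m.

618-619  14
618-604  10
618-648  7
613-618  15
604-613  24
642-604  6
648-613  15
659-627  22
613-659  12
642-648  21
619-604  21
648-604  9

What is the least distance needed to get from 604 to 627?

Enumerating some paths:
604–648–618–613–659–627: 9+7+15+12+22 = 65
604–613–659–627: 24+12+22 = 58
604–618–648–613–659–627: 10+7+15+12+22 = 66
604–618–613–659–627: 10+15+12+22 = 59
The minimum is 58 m via 604–613–659–627.

58 m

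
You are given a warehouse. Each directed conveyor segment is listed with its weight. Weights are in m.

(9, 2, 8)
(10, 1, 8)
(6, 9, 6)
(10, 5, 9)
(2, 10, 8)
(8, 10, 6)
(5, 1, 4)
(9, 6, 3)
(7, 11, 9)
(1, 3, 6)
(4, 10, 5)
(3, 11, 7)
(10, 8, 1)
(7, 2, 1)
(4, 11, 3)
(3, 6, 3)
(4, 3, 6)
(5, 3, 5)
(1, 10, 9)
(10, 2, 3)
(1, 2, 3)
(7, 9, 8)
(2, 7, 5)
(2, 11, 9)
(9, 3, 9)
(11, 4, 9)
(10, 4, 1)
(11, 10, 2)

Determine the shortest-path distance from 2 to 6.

16 m

Running Dijkstra from 2:
2: 0
7: 5  (via 2)
10: 8  (via 2)
4: 9  (via 10)
8: 9  (via 10)
11: 9  (via 2)
9: 13  (via 7)
3: 15  (via 4)
1: 16  (via 10)
6: 16  (via 9)
Shortest route: 2–7–9–6 = 16 m.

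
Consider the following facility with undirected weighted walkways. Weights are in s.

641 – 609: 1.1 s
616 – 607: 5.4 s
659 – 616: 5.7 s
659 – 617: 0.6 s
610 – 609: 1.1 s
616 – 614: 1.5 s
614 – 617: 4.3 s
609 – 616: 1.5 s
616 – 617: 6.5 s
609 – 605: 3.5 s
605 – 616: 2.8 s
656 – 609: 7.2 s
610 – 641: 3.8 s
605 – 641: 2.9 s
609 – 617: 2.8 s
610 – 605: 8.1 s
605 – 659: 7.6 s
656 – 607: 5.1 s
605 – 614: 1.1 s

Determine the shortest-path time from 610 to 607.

8 s

Running Dijkstra from 610:
610: 0
609: 1.1  (via 610)
641: 2.2  (via 609)
616: 2.6  (via 609)
617: 3.9  (via 609)
614: 4.1  (via 616)
659: 4.5  (via 617)
605: 4.6  (via 609)
607: 8  (via 616)
Shortest route: 610 → 609 → 616 → 607 = 8 s.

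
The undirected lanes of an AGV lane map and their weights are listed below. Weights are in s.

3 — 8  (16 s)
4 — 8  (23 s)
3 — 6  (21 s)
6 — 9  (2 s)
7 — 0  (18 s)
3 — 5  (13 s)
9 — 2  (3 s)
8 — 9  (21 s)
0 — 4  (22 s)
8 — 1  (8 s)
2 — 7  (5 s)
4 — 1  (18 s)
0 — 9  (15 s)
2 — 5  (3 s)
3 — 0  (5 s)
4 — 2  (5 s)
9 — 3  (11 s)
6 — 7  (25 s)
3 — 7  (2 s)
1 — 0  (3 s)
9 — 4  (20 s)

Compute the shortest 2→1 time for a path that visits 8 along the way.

Shortest 2→8: 2–7–3–8 = 23
Shortest 8→1: 8–1 = 8
Total via 8: 23 + 8 = 31 s.

31 s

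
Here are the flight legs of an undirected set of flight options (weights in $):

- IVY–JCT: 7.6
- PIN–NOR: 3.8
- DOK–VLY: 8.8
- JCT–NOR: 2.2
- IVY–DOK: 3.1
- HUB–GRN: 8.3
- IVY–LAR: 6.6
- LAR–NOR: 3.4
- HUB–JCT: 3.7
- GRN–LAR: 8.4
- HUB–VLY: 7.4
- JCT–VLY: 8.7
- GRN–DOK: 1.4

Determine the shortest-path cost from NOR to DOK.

$12.9

Candidate routes:
NOR → LAR → IVY → DOK: 3.4+6.6+3.1 = 13.1
NOR → JCT → IVY → DOK: 2.2+7.6+3.1 = 12.9
Cheapest is NOR → JCT → IVY → DOK at $12.9.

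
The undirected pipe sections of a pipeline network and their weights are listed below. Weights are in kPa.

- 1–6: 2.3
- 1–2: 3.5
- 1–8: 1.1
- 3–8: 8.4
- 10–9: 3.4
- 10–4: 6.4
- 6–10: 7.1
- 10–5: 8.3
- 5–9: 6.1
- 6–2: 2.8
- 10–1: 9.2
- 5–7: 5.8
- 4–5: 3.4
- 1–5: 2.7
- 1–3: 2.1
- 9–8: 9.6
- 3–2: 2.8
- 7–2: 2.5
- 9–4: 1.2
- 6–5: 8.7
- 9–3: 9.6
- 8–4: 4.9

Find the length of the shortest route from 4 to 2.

Running Dijkstra from 4:
4: 0
9: 1.2  (via 4)
5: 3.4  (via 4)
10: 4.6  (via 9)
8: 4.9  (via 4)
1: 6  (via 8)
3: 8.1  (via 1)
6: 8.3  (via 1)
7: 9.2  (via 5)
2: 9.5  (via 1)
Shortest route: 4–8–1–2 = 9.5 kPa.

9.5 kPa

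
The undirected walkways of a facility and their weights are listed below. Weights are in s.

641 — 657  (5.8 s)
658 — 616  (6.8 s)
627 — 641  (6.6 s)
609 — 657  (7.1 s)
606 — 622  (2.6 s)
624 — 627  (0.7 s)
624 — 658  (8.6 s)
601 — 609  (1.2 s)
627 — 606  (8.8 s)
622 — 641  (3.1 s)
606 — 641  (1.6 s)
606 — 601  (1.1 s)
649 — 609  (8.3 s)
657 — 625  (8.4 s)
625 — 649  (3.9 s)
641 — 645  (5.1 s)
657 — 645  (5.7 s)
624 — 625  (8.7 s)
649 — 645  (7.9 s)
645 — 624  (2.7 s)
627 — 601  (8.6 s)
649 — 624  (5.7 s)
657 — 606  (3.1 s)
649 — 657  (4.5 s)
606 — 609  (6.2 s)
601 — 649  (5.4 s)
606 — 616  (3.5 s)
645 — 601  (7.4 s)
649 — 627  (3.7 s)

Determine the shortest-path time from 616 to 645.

10.2 s

Enumerating some paths:
616 - 606 - 657 - 645: 3.5+3.1+5.7 = 12.3
616 - 606 - 601 - 645: 3.5+1.1+7.4 = 12
616 - 606 - 641 - 645: 3.5+1.6+5.1 = 10.2
The minimum is 10.2 s via 616 - 606 - 641 - 645.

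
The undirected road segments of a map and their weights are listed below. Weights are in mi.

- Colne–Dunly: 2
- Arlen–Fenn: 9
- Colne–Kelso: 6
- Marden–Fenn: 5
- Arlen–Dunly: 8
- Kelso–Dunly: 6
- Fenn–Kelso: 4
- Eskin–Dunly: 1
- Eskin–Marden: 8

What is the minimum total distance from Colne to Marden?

Running Dijkstra from Colne:
Colne: 0
Dunly: 2  (via Colne)
Eskin: 3  (via Dunly)
Kelso: 6  (via Colne)
Arlen: 10  (via Dunly)
Fenn: 10  (via Kelso)
Marden: 11  (via Eskin)
Shortest route: Colne–Dunly–Eskin–Marden = 11 mi.

11 mi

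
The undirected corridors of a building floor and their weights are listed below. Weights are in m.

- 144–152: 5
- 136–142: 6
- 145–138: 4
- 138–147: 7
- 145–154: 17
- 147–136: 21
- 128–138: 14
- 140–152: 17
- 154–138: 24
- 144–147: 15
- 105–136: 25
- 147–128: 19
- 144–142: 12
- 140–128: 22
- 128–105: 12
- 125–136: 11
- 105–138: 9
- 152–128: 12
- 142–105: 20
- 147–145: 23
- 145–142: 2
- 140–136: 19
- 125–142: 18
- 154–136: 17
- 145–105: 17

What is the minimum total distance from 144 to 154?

31 m

Compare a few routes:
144 → 142 → 145 → 138 → 154: 12+2+4+24 = 42
144 → 147 → 138 → 145 → 154: 15+7+4+17 = 43
144 → 142 → 145 → 154: 12+2+17 = 31
144 → 142 → 136 → 154: 12+6+17 = 35
Cheapest is 144 → 142 → 145 → 154 at 31 m.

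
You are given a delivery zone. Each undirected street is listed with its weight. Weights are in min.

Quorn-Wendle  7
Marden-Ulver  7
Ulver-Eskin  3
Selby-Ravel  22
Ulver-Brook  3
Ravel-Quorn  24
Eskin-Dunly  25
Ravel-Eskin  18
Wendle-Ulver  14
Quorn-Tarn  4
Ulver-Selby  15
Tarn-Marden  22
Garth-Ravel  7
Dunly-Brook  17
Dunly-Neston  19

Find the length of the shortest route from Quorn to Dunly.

41 min

Candidate routes:
Quorn–Tarn–Marden–Ulver–Eskin–Dunly: 4+22+7+3+25 = 61
Quorn–Wendle–Ulver–Brook–Dunly: 7+14+3+17 = 41
Quorn–Tarn–Marden–Ulver–Brook–Dunly: 4+22+7+3+17 = 53
Quorn–Wendle–Ulver–Eskin–Dunly: 7+14+3+25 = 49
Cheapest is Quorn–Wendle–Ulver–Brook–Dunly at 41 min.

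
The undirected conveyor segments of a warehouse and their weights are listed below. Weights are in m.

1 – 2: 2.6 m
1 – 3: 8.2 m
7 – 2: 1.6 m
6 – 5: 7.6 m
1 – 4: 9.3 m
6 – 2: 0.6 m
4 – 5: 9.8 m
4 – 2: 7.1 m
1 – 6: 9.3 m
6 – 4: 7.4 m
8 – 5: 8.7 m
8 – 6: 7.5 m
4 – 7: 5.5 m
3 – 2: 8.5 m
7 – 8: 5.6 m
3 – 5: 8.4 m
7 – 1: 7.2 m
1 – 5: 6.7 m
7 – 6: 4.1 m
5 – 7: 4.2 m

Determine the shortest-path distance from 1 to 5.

Enumerating some paths:
1 → 7 → 5: 7.2+4.2 = 11.4
1 → 2 → 7 → 5: 2.6+1.6+4.2 = 8.4
1 → 5: 6.7 = 6.7
1 → 2 → 6 → 5: 2.6+0.6+7.6 = 10.8
The minimum is 6.7 m via 1 → 5.

6.7 m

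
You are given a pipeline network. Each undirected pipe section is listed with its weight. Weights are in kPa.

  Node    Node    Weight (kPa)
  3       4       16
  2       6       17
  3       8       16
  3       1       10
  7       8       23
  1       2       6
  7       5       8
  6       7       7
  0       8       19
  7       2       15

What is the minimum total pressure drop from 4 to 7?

47 kPa

Settle nodes by increasing distance from 4:
4: 0
3: 16  (via 4)
1: 26  (via 3)
2: 32  (via 1)
8: 32  (via 3)
7: 47  (via 2)
Shortest route: 4–3–1–2–7 = 47 kPa.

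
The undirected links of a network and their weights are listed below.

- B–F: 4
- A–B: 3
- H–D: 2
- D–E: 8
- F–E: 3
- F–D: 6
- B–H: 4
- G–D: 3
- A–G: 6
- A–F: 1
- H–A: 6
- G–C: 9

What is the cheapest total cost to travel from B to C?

18

Compare a few routes:
B - F - A - G - C: 4+1+6+9 = 20
B - A - G - C: 3+6+9 = 18
B - F - D - G - C: 4+6+3+9 = 22
Cheapest is B - A - G - C at 18.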